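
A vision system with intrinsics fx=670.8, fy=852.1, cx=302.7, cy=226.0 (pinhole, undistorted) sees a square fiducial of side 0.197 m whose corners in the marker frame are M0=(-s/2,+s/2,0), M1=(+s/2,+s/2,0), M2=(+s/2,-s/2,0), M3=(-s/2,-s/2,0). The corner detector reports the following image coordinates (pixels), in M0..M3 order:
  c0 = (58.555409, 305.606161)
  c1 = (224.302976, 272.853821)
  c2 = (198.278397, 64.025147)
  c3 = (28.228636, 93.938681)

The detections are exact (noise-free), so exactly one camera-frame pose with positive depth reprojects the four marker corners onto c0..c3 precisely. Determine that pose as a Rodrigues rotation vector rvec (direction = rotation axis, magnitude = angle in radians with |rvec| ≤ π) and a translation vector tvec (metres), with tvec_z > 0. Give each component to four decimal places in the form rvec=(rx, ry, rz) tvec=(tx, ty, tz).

Intrinsics K: fx=670.8, fy=852.1, cx=302.7, cy=226.0
Marker side s = 0.197 m; corners in marker frame (Z=0):
  M0 = (-0.0985, +0.0985, 0)
  M1 = (+0.0985, +0.0985, 0)
  M2 = (+0.0985, -0.0985, 0)
  M3 = (-0.0985, -0.0985, 0)
Detected image corners:
  c0 = (58.555409, 305.606161) px
  c1 = (224.302976, 272.853821) px
  c2 = (198.278397, 64.025147) px
  c3 = (28.228636, 93.938681) px
Planar DLT: solve 8×8 A·h = b for H (H[2,2]=1):
  H  [+863.07613 +157.66171 +128.21117]
  H  [-143.34033 +1088.48473 +185.17137]
  H  [+0.08578 +0.11568 +1.00000]
B = K⁻¹H; ‖b₁‖=1.265368, ‖b₂‖=1.265368; λ = 2/(‖b₁‖+‖b₂‖) = 0.790284, sign → tz>0 ⇒ λ=+0.790284
r₁ = λ·B[:,0] = (+0.98622,-0.15092,+0.06779); r₂ = λ·B[:,1] = (+0.14449,+0.98527,+0.09142)
r₃ = r₁×r₂ = (-0.08059,-0.08036,+0.99350); SVD([r₁ r₂ r₃]) → R = UVᵀ:
  R  [+0.98622 +0.14449 -0.08059]
  R  [-0.15092 +0.98527 -0.08036]
  R  [+0.06779 +0.09142 +0.99350]
t = (-0.20557, -0.03787, +0.79028) m
tr R = 2.964996; θ = arccos((tr R − 1)/2) = 0.187369 rad = 10.735°
axis k = ((R−Rᵀ)₃₂, (R−Rᵀ)₁₃, (R−Rᵀ)₂₁) / (2 sinθ) = (+0.461088, -0.398273, -0.792954)
rvec = θ·k = (+0.086393, -0.074624, -0.148575)

rvec=(0.0864, -0.0746, -0.1486) tvec=(-0.2056, -0.0379, 0.7903)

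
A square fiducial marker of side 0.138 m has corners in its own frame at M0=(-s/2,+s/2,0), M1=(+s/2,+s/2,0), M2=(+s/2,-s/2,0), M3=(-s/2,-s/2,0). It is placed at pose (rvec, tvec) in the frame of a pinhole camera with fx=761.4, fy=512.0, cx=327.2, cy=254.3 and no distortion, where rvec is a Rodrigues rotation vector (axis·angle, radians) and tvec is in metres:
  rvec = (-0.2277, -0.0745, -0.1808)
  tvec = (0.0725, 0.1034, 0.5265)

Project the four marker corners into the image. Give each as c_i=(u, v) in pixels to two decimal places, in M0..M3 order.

Intrinsics K: fx=761.4, fy=512.0, cx=327.2, cy=254.3
Marker side s = 0.138 m; corners in marker frame (Z=0):
  M0 = (-0.0690, +0.0690, 0)
  M1 = (+0.0690, +0.0690, 0)
  M2 = (+0.0690, -0.0690, 0)
  M3 = (-0.0690, -0.0690, 0)
rvec = (-0.2277, -0.0745, -0.1808), |rvec| = θ = 0.30014 rad = 17.197°
Rodrigues: sinθ=0.29566, 1−cosθ=0.04471; R = I + sinθ·[k]× + (1−cosθ)·[k]×²:
    [+0.98102 +0.18652 -0.05296]
    [-0.16968 +0.95805 +0.23098]
    [+0.09382 -0.21761 +0.97152]
t = (0.0725, 0.1034, 0.5265) m
M0: Pc = R·M0+t = (+0.01768, +0.18121, +0.50501); u = 761.4·(+0.01768)/0.50501 + 327.2 = 353.8544, v = 512.0·(+0.18121)/0.50501 + 254.3 = 438.0209
M1: Pc = R·M1+t = (+0.15306, +0.15780, +0.51796); u = 761.4·(+0.15306)/0.51796 + 327.2 = 552.1990, v = 512.0·(+0.15780)/0.51796 + 254.3 = 410.2823
M2: Pc = R·M2+t = (+0.12732, +0.02559, +0.54799); u = 761.4·(+0.12732)/0.54799 + 327.2 = 504.1056, v = 512.0·(+0.02559)/0.54799 + 254.3 = 278.2064
M3: Pc = R·M3+t = (-0.00806, +0.04900, +0.53504); u = 761.4·(-0.00806)/0.53504 + 327.2 = 315.7298, v = 512.0·(+0.04900)/0.53504 + 254.3 = 301.1922

c0=(353.85, 438.02) c1=(552.20, 410.28) c2=(504.11, 278.21) c3=(315.73, 301.19)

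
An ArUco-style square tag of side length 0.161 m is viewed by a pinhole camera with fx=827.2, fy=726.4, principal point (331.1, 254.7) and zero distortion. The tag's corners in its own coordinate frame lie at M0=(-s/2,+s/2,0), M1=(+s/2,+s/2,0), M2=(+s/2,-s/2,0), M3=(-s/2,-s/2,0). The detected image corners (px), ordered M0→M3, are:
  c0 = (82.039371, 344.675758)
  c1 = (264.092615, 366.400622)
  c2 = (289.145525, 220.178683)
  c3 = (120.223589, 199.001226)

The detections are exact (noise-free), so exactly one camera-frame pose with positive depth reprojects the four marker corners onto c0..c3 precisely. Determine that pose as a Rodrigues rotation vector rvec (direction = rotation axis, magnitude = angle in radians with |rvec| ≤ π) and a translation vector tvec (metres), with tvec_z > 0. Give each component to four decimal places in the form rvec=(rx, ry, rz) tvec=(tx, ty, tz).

rvec=(-0.3501, -0.0576, 0.1332) tvec=(-0.1292, 0.0263, 0.7564)

Intrinsics K: fx=827.2, fy=726.4, cx=331.1, cy=254.7
Marker side s = 0.161 m; corners in marker frame (Z=0):
  M0 = (-0.0805, +0.0805, 0)
  M1 = (+0.0805, +0.0805, 0)
  M2 = (+0.0805, -0.0805, 0)
  M3 = (-0.0805, -0.0805, 0)
Detected image corners:
  c0 = (82.039371, 344.675758) px
  c1 = (264.092615, 366.400622) px
  c2 = (289.145525, 220.178683) px
  c3 = (120.223589, 199.001226) px
Planar DLT: solve 8×8 A·h = b for H (H[2,2]=1):
  H  [+1096.76796 -282.53537 +189.76645]
  H  [+145.56578 +777.42280 +279.91811]
  H  [+0.04385 -0.45687 +1.00000]
B = K⁻¹H; ‖b₁‖=1.322072, ‖b₂‖=1.322072; λ = 2/(‖b₁‖+‖b₂‖) = 0.756388, sign → tz>0 ⇒ λ=+0.756388
r₁ = λ·B[:,0] = (+0.98960,+0.13994,+0.03317); r₂ = λ·B[:,1] = (-0.12003,+0.93069,-0.34557)
r₃ = r₁×r₂ = (-0.07923,+0.33799,+0.93781); SVD([r₁ r₂ r₃]) → R = UVᵀ:
  R  [+0.98960 -0.12003 -0.07923]
  R  [+0.13994 +0.93069 +0.33799]
  R  [+0.03317 -0.34557 +0.93781]
t = (-0.12923, +0.02626, +0.75639) m
tr R = 2.858096; θ = arccos((tr R − 1)/2) = 0.378965 rad = 21.713°
axis k = ((R−Rᵀ)₃₂, (R−Rᵀ)₁₃, (R−Rᵀ)₂₁) / (2 sinθ) = (-0.923836, -0.151910, +0.351356)
rvec = θ·k = (-0.350101, -0.057569, +0.133152)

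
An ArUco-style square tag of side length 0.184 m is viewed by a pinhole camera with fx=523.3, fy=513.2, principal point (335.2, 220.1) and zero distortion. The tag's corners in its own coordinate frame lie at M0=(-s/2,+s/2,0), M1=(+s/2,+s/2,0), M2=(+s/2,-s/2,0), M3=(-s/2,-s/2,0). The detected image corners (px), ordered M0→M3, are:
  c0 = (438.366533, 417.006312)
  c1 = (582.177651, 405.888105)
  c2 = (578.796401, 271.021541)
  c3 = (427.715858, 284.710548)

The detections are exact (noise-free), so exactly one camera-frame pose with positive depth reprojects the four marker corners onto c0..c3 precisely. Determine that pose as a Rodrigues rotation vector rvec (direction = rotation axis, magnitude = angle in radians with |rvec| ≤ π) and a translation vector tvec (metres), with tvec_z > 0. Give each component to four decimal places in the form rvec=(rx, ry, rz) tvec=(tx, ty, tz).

rvec=(0.1831, 0.0433, -0.1040) tvec=(0.2160, 0.1625, 0.6605)

Intrinsics K: fx=523.3, fy=513.2, cx=335.2, cy=220.1
Marker side s = 0.184 m; corners in marker frame (Z=0):
  M0 = (-0.0920, +0.0920, 0)
  M1 = (+0.0920, +0.0920, 0)
  M2 = (+0.0920, -0.0920, 0)
  M3 = (-0.0920, -0.0920, 0)
Detected image corners:
  c0 = (438.366533, 417.006312) px
  c1 = (582.177651, 405.888105) px
  c2 = (578.796401, 271.021541) px
  c3 = (427.715858, 284.710548) px
Planar DLT: solve 8×8 A·h = b for H (H[2,2]=1):
  H  [+760.62397 +175.97437 +506.31353]
  H  [-94.58921 +819.58501 +346.37158]
  H  [-0.07936 +0.27172 +1.00000]
B = K⁻¹H; ‖b₁‖=1.513919, ‖b₂‖=1.513919; λ = 2/(‖b₁‖+‖b₂‖) = 0.660537, sign → tz>0 ⇒ λ=+0.660537
r₁ = λ·B[:,0] = (+0.99368,-0.09926,-0.05242); r₂ = λ·B[:,1] = (+0.10716,+0.97791,+0.17948)
r₃ = r₁×r₂ = (+0.03345,-0.18397,+0.98236); SVD([r₁ r₂ r₃]) → R = UVᵀ:
  R  [+0.99368 +0.10716 +0.03345]
  R  [-0.09926 +0.97791 -0.18397]
  R  [-0.05242 +0.17948 +0.98236]
t = (+0.21599, +0.16252, +0.66054) m
tr R = 2.953950; θ = arccos((tr R − 1)/2) = 0.215006 rad = 12.319°
axis k = ((R−Rᵀ)₃₂, (R−Rᵀ)₁₃, (R−Rᵀ)₂₁) / (2 sinθ) = (+0.851757, +0.201239, -0.483748)
rvec = θ·k = (+0.183133, +0.043268, -0.104009)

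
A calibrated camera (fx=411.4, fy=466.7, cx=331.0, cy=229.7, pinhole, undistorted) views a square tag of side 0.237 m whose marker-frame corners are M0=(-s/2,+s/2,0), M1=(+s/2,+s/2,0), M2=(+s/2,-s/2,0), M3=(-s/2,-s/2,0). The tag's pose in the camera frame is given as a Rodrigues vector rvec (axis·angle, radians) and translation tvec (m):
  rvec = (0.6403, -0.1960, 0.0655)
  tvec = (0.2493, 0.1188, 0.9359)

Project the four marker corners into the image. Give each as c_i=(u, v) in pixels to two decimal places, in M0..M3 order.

Intrinsics K: fx=411.4, fy=466.7, cx=331.0, cy=229.7
Marker side s = 0.237 m; corners in marker frame (Z=0):
  M0 = (-0.1185, +0.1185, 0)
  M1 = (+0.1185, +0.1185, 0)
  M2 = (+0.1185, -0.1185, 0)
  M3 = (-0.1185, -0.1185, 0)
rvec = (0.6403, -0.1960, 0.0655), |rvec| = θ = 0.67282 rad = 38.550°
Rodrigues: sinθ=0.62320, 1−cosθ=0.21793; R = I + sinθ·[k]× + (1−cosθ)·[k]×²:
    [+0.97944 -0.12109 -0.16135]
    [+0.00025 +0.80056 -0.59925]
    [+0.20173 +0.58689 +0.78413]
t = (0.2493, 0.1188, 0.9359) m
M0: Pc = R·M0+t = (+0.11889, +0.21364, +0.98154); u = 411.4·(+0.11889)/0.98154 + 331.0 = 380.8302, v = 466.7·(+0.21364)/0.98154 + 229.7 = 331.2792
M1: Pc = R·M1+t = (+0.35101, +0.21370, +1.02935); u = 411.4·(+0.35101)/1.02935 + 331.0 = 471.2897, v = 466.7·(+0.21370)/1.02935 + 229.7 = 326.5881
M2: Pc = R·M2+t = (+0.37971, +0.02396, +0.89026); u = 411.4·(+0.37971)/0.89026 + 331.0 = 506.4700, v = 466.7·(+0.02396)/0.89026 + 229.7 = 242.2623
M3: Pc = R·M3+t = (+0.14759, +0.02390, +0.84245); u = 411.4·(+0.14759)/0.84245 + 331.0 = 403.0715, v = 466.7·(+0.02390)/0.84245 + 229.7 = 242.9423

c0=(380.83, 331.28) c1=(471.29, 326.59) c2=(506.47, 242.26) c3=(403.07, 242.94)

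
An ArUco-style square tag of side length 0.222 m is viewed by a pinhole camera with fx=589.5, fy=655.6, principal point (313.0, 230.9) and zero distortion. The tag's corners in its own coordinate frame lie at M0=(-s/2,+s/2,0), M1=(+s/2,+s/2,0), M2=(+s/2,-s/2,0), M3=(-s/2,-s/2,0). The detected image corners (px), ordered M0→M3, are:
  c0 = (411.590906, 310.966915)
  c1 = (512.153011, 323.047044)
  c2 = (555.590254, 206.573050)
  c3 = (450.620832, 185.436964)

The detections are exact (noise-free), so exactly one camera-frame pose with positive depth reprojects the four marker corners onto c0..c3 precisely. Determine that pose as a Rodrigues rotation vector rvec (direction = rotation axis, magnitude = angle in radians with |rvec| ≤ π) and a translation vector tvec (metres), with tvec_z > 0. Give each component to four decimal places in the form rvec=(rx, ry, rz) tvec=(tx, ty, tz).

rvec=(0.3816, -0.2940, 0.1981) tvec=(0.3122, 0.0461, 1.0797)

Intrinsics K: fx=589.5, fy=655.6, cx=313.0, cy=230.9
Marker side s = 0.222 m; corners in marker frame (Z=0):
  M0 = (-0.1110, +0.1110, 0)
  M1 = (+0.1110, +0.1110, 0)
  M2 = (+0.1110, -0.1110, 0)
  M3 = (-0.1110, -0.1110, 0)
Detected image corners:
  c0 = (411.590906, 310.966915) px
  c1 = (512.153011, 323.047044) px
  c2 = (555.590254, 206.573050) px
  c3 = (450.620832, 185.436964) px
Planar DLT: solve 8×8 A·h = b for H (H[2,2]=1):
  H  [+604.60810 -35.85894 +483.45542]
  H  [+149.62057 +624.23963 +258.86797]
  H  [+0.29439 +0.31131 +1.00000]
B = K⁻¹H; ‖b₁‖=0.926223, ‖b₂‖=0.926223; λ = 2/(‖b₁‖+‖b₂‖) = 1.079653, sign → tz>0 ⇒ λ=+1.079653
r₁ = λ·B[:,0] = (+0.93856,+0.13445,+0.31784); r₂ = λ·B[:,1] = (-0.24413,+0.90963,+0.33610)
r₃ = r₁×r₂ = (-0.24393,-0.39305,+0.88657); SVD([r₁ r₂ r₃]) → R = UVᵀ:
  R  [+0.93856 -0.24413 -0.24393]
  R  [+0.13445 +0.90963 -0.39305]
  R  [+0.31784 +0.33610 +0.88657]
t = (+0.31218, +0.04606, +1.07965) m
tr R = 2.734766; θ = arccos((tr R − 1)/2) = 0.520877 rad = 29.844°
axis k = ((R−Rᵀ)₃₂, (R−Rᵀ)₁₃, (R−Rᵀ)₂₁) / (2 sinθ) = (+0.732611, -0.564439, +0.380381)
rvec = θ·k = (+0.381600, -0.294003, +0.198131)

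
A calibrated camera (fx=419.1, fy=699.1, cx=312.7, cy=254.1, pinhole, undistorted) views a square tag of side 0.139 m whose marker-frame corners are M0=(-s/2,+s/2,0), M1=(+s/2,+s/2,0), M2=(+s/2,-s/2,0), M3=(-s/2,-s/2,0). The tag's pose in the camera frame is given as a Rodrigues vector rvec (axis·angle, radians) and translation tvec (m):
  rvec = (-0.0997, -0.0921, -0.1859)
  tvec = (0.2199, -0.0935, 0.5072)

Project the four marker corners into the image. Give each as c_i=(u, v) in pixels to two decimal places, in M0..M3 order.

c0=(452.71, 235.63) c1=(561.10, 201.76) c2=(533.97, 20.45) c3=(427.52, 48.48)

Intrinsics K: fx=419.1, fy=699.1, cx=312.7, cy=254.1
Marker side s = 0.139 m; corners in marker frame (Z=0):
  M0 = (-0.0695, +0.0695, 0)
  M1 = (+0.0695, +0.0695, 0)
  M2 = (+0.0695, -0.0695, 0)
  M3 = (-0.0695, -0.0695, 0)
rvec = (-0.0997, -0.0921, -0.1859), |rvec| = θ = 0.23018 rad = 13.188°
Rodrigues: sinθ=0.22815, 1−cosθ=0.02637; R = I + sinθ·[k]× + (1−cosθ)·[k]×²:
    [+0.97857 +0.18883 -0.08206]
    [-0.17969 +0.97785 +0.10734]
    [+0.10052 -0.09030 +0.99083]
t = (0.2199, -0.0935, 0.5072) m
M0: Pc = R·M0+t = (+0.16501, -0.01305, +0.49394); u = 419.1·(+0.16501)/0.49394 + 312.7 = 452.7113, v = 699.1·(-0.01305)/0.49394 + 254.1 = 235.6282
M1: Pc = R·M1+t = (+0.30103, -0.03803, +0.50791); u = 419.1·(+0.30103)/0.50791 + 312.7 = 561.0978, v = 699.1·(-0.03803)/0.50791 + 254.1 = 201.7572
M2: Pc = R·M2+t = (+0.27479, -0.17395, +0.52046); u = 419.1·(+0.27479)/0.52046 + 312.7 = 533.9713, v = 699.1·(-0.17395)/0.52046 + 254.1 = 20.4463
M3: Pc = R·M3+t = (+0.13877, -0.14897, +0.50649); u = 419.1·(+0.13877)/0.50649 + 312.7 = 427.5226, v = 699.1·(-0.14897)/0.50649 + 254.1 = 48.4765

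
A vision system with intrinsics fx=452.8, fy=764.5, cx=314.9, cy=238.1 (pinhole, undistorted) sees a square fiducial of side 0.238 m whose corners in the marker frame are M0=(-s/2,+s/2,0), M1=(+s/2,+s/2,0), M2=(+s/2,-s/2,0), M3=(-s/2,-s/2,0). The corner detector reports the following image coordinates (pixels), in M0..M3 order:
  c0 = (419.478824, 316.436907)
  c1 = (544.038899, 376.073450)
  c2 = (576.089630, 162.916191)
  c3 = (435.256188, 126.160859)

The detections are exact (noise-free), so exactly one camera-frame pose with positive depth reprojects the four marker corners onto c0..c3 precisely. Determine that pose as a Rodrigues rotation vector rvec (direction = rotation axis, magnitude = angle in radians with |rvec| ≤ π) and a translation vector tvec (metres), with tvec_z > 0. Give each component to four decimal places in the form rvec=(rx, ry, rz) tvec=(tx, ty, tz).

rvec=(0.3333, 0.5475, 0.1439) tvec=(0.3241, 0.0117, 0.8450)

Intrinsics K: fx=452.8, fy=764.5, cx=314.9, cy=238.1
Marker side s = 0.238 m; corners in marker frame (Z=0):
  M0 = (-0.1190, +0.1190, 0)
  M1 = (+0.1190, +0.1190, 0)
  M2 = (+0.1190, -0.1190, 0)
  M3 = (-0.1190, -0.1190, 0)
Detected image corners:
  c0 = (419.478824, 316.436907) px
  c1 = (544.038899, 376.073450) px
  c2 = (576.089630, 162.916191) px
  c3 = (435.256188, 126.160859) px
Planar DLT: solve 8×8 A·h = b for H (H[2,2]=1):
  H  [+272.00577 +105.10240 +488.59054]
  H  [+63.76439 +945.27974 +248.68884]
  H  [-0.57496 +0.41166 +1.00000]
B = K⁻¹H; ‖b₁‖=1.183484, ‖b₂‖=1.183484; λ = 2/(‖b₁‖+‖b₂‖) = 0.844963, sign → tz>0 ⇒ λ=+0.844963
r₁ = λ·B[:,0] = (+0.84545,+0.22178,-0.48582); r₂ = λ·B[:,1] = (-0.04577,+0.93644,+0.34784)
r₃ = r₁×r₂ = (+0.53209,-0.27184,+0.80186); SVD([r₁ r₂ r₃]) → R = UVᵀ:
  R  [+0.84545 -0.04577 +0.53209]
  R  [+0.22178 +0.93644 -0.27184]
  R  [-0.48582 +0.34784 +0.80186]
t = (+0.32412, +0.01170, +0.84496) m
tr R = 2.583753; θ = arccos((tr R − 1)/2) = 0.656921 rad = 37.639°
axis k = ((R−Rᵀ)₃₂, (R−Rᵀ)₁₃, (R−Rᵀ)₂₁) / (2 sinθ) = (+0.507365, +0.833422, +0.219063)
rvec = θ·k = (+0.333299, +0.547492, +0.143907)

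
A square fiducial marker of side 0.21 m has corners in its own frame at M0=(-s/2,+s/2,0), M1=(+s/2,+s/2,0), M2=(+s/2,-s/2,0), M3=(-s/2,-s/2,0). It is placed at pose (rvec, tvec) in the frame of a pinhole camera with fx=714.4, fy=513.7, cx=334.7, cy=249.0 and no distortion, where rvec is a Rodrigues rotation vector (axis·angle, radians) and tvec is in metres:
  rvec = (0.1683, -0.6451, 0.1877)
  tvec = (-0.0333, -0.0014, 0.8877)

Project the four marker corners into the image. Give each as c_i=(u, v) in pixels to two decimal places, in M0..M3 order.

Intrinsics K: fx=714.4, fy=513.7, cx=334.7, cy=249.0
Marker side s = 0.21 m; corners in marker frame (Z=0):
  M0 = (-0.1050, +0.1050, 0)
  M1 = (+0.1050, +0.1050, 0)
  M2 = (+0.1050, -0.1050, 0)
  M3 = (-0.1050, -0.1050, 0)
rvec = (0.1683, -0.6451, 0.1877), |rvec| = θ = 0.69261 rad = 39.684°
Rodrigues: sinθ=0.63855, 1−cosθ=0.23042; R = I + sinθ·[k]× + (1−cosθ)·[k]×²:
    [+0.78319 -0.22520 -0.57957]
    [+0.12090 +0.96947 -0.21332]
    [+0.60992 +0.09700 +0.78650]
t = (-0.0333, -0.0014, 0.8877) m
M0: Pc = R·M0+t = (-0.13918, +0.08770, +0.83384); u = 714.4·(-0.13918)/0.83384 + 334.7 = 215.4564, v = 513.7·(+0.08770)/0.83384 + 249.0 = 303.0288
M1: Pc = R·M1+t = (+0.02529, +0.11309, +0.96193); u = 714.4·(+0.02529)/0.96193 + 334.7 = 353.4814, v = 513.7·(+0.11309)/0.96193 + 249.0 = 309.3932
M2: Pc = R·M2+t = (+0.07258, -0.09050, +0.94156); u = 714.4·(+0.07258)/0.94156 + 334.7 = 389.7699, v = 513.7·(-0.09050)/0.94156 + 249.0 = 199.6244
M3: Pc = R·M3+t = (-0.09189, -0.11589, +0.81347); u = 714.4·(-0.09189)/0.81347 + 334.7 = 254.0024, v = 513.7·(-0.11589)/0.81347 + 249.0 = 175.8173

c0=(215.46, 303.03) c1=(353.48, 309.39) c2=(389.77, 199.62) c3=(254.00, 175.82)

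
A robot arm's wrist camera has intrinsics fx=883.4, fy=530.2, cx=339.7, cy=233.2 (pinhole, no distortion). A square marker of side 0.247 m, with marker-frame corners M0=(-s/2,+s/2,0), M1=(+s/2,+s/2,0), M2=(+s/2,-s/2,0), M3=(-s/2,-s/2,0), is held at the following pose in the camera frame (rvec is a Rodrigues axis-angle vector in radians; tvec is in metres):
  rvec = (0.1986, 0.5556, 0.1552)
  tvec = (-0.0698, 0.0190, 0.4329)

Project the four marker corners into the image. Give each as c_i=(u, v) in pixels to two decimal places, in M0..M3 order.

Intrinsics K: fx=883.4, fy=530.2, cx=339.7, cy=233.2
Marker side s = 0.247 m; corners in marker frame (Z=0):
  M0 = (-0.1235, +0.1235, 0)
  M1 = (+0.1235, +0.1235, 0)
  M2 = (+0.1235, -0.1235, 0)
  M3 = (-0.1235, -0.1235, 0)
rvec = (0.1986, 0.5556, 0.1552), |rvec| = θ = 0.61010 rad = 34.956°
Rodrigues: sinθ=0.57295, 1−cosθ=0.18041; R = I + sinθ·[k]× + (1−cosθ)·[k]×²:
    [+0.83871 -0.09227 +0.53671]
    [+0.19923 +0.96921 -0.14471]
    [-0.50683 +0.22830 +0.83127]
t = (-0.0698, 0.0190, 0.4329) m
M0: Pc = R·M0+t = (-0.18478, +0.11409, +0.52369); u = 883.4·(-0.18478)/0.52369 + 339.7 = 28.0055, v = 530.2·(+0.11409)/0.52369 + 233.2 = 348.7109
M1: Pc = R·M1+t = (+0.02239, +0.16330, +0.39850); u = 883.4·(+0.02239)/0.39850 + 339.7 = 389.3238, v = 530.2·(+0.16330)/0.39850 + 233.2 = 450.4709
M2: Pc = R·M2+t = (+0.04518, -0.07609, +0.34211); u = 883.4·(+0.04518)/0.34211 + 339.7 = 456.3525, v = 530.2·(-0.07609)/0.34211 + 233.2 = 115.2731
M3: Pc = R·M3+t = (-0.16199, -0.12530, +0.46730); u = 883.4·(-0.16199)/0.46730 + 339.7 = 33.4763, v = 530.2·(-0.12530)/0.46730 + 233.2 = 91.0312

c0=(28.01, 348.71) c1=(389.32, 450.47) c2=(456.35, 115.27) c3=(33.48, 91.03)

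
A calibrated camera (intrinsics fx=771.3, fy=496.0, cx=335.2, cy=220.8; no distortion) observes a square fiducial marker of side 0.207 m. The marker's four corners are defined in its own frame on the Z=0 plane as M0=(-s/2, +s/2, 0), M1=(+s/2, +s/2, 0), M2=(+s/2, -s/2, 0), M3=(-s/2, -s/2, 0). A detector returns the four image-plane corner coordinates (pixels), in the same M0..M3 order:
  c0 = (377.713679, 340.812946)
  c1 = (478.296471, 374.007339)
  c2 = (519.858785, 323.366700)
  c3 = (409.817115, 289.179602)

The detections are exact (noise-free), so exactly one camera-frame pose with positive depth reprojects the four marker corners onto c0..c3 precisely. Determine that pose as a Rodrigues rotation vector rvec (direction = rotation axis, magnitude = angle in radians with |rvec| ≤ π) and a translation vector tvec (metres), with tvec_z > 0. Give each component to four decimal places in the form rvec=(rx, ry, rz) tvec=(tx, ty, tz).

rvec=(0.5139, 0.3323, 0.3555) tvec=(0.1982, 0.3141, 1.3940)

Intrinsics K: fx=771.3, fy=496.0, cx=335.2, cy=220.8
Marker side s = 0.207 m; corners in marker frame (Z=0):
  M0 = (-0.1035, +0.1035, 0)
  M1 = (+0.1035, +0.1035, 0)
  M2 = (+0.1035, -0.1035, 0)
  M3 = (-0.1035, -0.1035, 0)
Detected image corners:
  c0 = (377.713679, 340.812946) px
  c1 = (478.296471, 374.007339) px
  c2 = (519.858785, 323.366700) px
  c3 = (409.817115, 289.179602) px
Planar DLT: solve 8×8 A·h = b for H (H[2,2]=1):
  H  [+438.16498 -8.23978 +444.84772]
  H  [+110.85783 +372.94486 +332.57322]
  H  [-0.15611 +0.37930 +1.00000]
B = K⁻¹H; ‖b₁‖=0.717377, ‖b₂‖=0.717377; λ = 2/(‖b₁‖+‖b₂‖) = 1.393966, sign → tz>0 ⇒ λ=+1.393966
r₁ = λ·B[:,0] = (+0.88647,+0.40843,-0.21762); r₂ = λ·B[:,1] = (-0.24467,+0.81276,+0.52873)
r₃ = r₁×r₂ = (+0.39282,-0.41546,+0.82042); SVD([r₁ r₂ r₃]) → R = UVᵀ:
  R  [+0.88647 -0.24467 +0.39282]
  R  [+0.40843 +0.81276 -0.41546]
  R  [-0.21762 +0.52873 +0.82042]
t = (+0.19817, +0.31413, +1.39397) m
tr R = 2.519646; θ = arccos((tr R − 1)/2) = 0.707756 rad = 40.551°
axis k = ((R−Rᵀ)₃₂, (R−Rᵀ)₁₃, (R−Rᵀ)₂₁) / (2 sinθ) = (+0.726154, +0.469475, +0.502288)
rvec = θ·k = (+0.513940, +0.332274, +0.355497)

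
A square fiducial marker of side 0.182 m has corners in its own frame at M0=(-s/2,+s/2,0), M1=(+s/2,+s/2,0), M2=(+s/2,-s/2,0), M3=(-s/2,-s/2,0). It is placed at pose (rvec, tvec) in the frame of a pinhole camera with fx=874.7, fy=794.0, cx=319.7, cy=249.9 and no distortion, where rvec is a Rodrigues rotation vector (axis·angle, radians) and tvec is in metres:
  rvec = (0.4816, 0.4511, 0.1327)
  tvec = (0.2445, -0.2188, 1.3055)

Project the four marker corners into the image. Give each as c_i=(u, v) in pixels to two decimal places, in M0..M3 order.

c0=(421.79, 158.43) c1=(535.56, 178.55) c2=(553.14, 69.91) c3=(430.83, 54.34)

Intrinsics K: fx=874.7, fy=794.0, cx=319.7, cy=249.9
Marker side s = 0.182 m; corners in marker frame (Z=0):
  M0 = (-0.0910, +0.0910, 0)
  M1 = (+0.0910, +0.0910, 0)
  M2 = (+0.0910, -0.0910, 0)
  M3 = (-0.0910, -0.0910, 0)
rvec = (0.4816, 0.4511, 0.1327), |rvec| = θ = 0.67308 rad = 38.565°
Rodrigues: sinθ=0.62340, 1−cosθ=0.21810; R = I + sinθ·[k]× + (1−cosθ)·[k]×²:
    [+0.89356 -0.01832 +0.44857]
    [+0.22749 +0.87987 -0.41723]
    [-0.38704 +0.47487 +0.79038]
t = (0.2445, -0.2188, 1.3055) m
M0: Pc = R·M0+t = (+0.16152, -0.15943, +1.38393); u = 874.7·(+0.16152)/1.38393 + 319.7 = 421.7863, v = 794.0·(-0.15943)/1.38393 + 249.9 = 158.4285
M1: Pc = R·M1+t = (+0.32415, -0.11803, +1.31349); u = 874.7·(+0.32415)/1.31349 + 319.7 = 535.5606, v = 794.0·(-0.11803)/1.31349 + 249.9 = 178.5511
M2: Pc = R·M2+t = (+0.32748, -0.27817, +1.22707); u = 874.7·(+0.32748)/1.22707 + 319.7 = 553.1410, v = 794.0·(-0.27817)/1.22707 + 249.9 = 69.9065
M3: Pc = R·M3+t = (+0.16485, -0.31957, +1.29751); u = 874.7·(+0.16485)/1.29751 + 319.7 = 430.8338, v = 794.0·(-0.31957)/1.29751 + 249.9 = 54.3419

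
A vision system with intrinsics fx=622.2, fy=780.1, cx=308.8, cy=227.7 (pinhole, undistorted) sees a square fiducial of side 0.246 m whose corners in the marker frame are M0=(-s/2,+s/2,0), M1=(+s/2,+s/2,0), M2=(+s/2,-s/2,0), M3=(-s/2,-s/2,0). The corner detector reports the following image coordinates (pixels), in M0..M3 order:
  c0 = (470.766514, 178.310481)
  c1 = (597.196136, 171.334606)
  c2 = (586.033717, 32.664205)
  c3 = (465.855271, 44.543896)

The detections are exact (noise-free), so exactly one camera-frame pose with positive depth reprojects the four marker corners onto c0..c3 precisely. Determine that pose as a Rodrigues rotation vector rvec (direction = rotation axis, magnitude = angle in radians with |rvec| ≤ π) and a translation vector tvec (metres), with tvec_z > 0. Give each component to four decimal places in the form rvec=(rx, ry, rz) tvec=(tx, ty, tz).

rvec=(-0.2600, 0.2135, -0.0048) tvec=(0.4616, -0.2052, 1.3062)

Intrinsics K: fx=622.2, fy=780.1, cx=308.8, cy=227.7
Marker side s = 0.246 m; corners in marker frame (Z=0):
  M0 = (-0.1230, +0.1230, 0)
  M1 = (+0.1230, +0.1230, 0)
  M2 = (+0.1230, -0.1230, 0)
  M3 = (-0.1230, -0.1230, 0)
Detected image corners:
  c0 = (470.766514, 178.310481) px
  c1 = (597.196136, 171.334606) px
  c2 = (586.033717, 32.664205) px
  c3 = (465.855271, 44.543896) px
Planar DLT: solve 8×8 A·h = b for H (H[2,2]=1):
  H  [+416.19853 -71.27525 +528.65378]
  H  [-55.62575 +532.65760 +105.16682]
  H  [-0.15988 -0.19567 +1.00000]
B = K⁻¹H; ‖b₁‖=0.765551, ‖b₂‖=0.765551; λ = 2/(‖b₁‖+‖b₂‖) = 1.306248, sign → tz>0 ⇒ λ=+1.306248
r₁ = λ·B[:,0] = (+0.97742,-0.03218,-0.20885); r₂ = λ·B[:,1] = (-0.02279,+0.96652,-0.25559)
r₃ = r₁×r₂ = (+0.21008,+0.25457,+0.94396); SVD([r₁ r₂ r₃]) → R = UVᵀ:
  R  [+0.97742 -0.02279 +0.21008]
  R  [-0.03218 +0.96652 +0.25457]
  R  [-0.20885 -0.25559 +0.94396]
t = (+0.46156, -0.20518, +1.30625) m
tr R = 2.887895; θ = arccos((tr R − 1)/2) = 0.336405 rad = 19.275°
axis k = ((R−Rᵀ)₃₂, (R−Rᵀ)₁₃, (R−Rᵀ)₂₁) / (2 sinθ) = (-0.772750, +0.634551, -0.014235)
rvec = θ·k = (-0.259957, +0.213466, -0.004789)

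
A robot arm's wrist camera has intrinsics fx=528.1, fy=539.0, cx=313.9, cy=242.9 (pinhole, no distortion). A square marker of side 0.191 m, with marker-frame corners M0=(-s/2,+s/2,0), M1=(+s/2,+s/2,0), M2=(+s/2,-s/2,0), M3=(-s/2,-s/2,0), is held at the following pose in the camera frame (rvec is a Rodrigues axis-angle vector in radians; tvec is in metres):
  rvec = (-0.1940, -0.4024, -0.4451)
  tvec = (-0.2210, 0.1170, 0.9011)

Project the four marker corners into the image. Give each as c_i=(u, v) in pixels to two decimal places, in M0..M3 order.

Intrinsics K: fx=528.1, fy=539.0, cx=313.9, cy=242.9
Marker side s = 0.191 m; corners in marker frame (Z=0):
  M0 = (-0.0955, +0.0955, 0)
  M1 = (+0.0955, +0.0955, 0)
  M2 = (+0.0955, -0.0955, 0)
  M3 = (-0.0955, -0.0955, 0)
rvec = (-0.1940, -0.4024, -0.4451), |rvec| = θ = 0.63062 rad = 36.132°
Rodrigues: sinθ=0.58964, 1−cosθ=0.19234; R = I + sinθ·[k]× + (1−cosθ)·[k]×²:
    [+0.82587 +0.45394 -0.33449]
    [-0.37842 +0.88598 +0.26802]
    [+0.41802 -0.09477 +0.90348]
t = (-0.2210, 0.1170, 0.9011) m
M0: Pc = R·M0+t = (-0.25652, +0.23775, +0.85213); u = 528.1·(-0.25652)/0.85213 + 313.9 = 154.9242, v = 539.0·(+0.23775)/0.85213 + 242.9 = 393.2852
M1: Pc = R·M1+t = (-0.09878, +0.16547, +0.93197); u = 528.1·(-0.09878)/0.93197 + 313.9 = 257.9271, v = 539.0·(+0.16547)/0.93197 + 242.9 = 338.5996
M2: Pc = R·M2+t = (-0.18548, -0.00375, +0.95007); u = 528.1·(-0.18548)/0.95007 + 313.9 = 210.8000, v = 539.0·(-0.00375)/0.95007 + 242.9 = 240.7722
M3: Pc = R·M3+t = (-0.34322, +0.06853, +0.87023); u = 528.1·(-0.34322)/0.87023 + 313.9 = 105.6158, v = 539.0·(+0.06853)/0.87023 + 242.9 = 285.3449

c0=(154.92, 393.29) c1=(257.93, 338.60) c2=(210.80, 240.77) c3=(105.62, 285.34)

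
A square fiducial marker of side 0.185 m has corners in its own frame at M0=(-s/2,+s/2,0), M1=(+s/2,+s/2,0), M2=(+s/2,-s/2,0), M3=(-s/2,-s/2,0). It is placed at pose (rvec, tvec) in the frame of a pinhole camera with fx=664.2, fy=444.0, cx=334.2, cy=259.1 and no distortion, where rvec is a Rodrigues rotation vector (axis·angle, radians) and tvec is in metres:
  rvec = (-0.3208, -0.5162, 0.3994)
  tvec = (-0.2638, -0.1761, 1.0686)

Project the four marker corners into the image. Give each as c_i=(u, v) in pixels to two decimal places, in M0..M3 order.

Intrinsics K: fx=664.2, fy=444.0, cx=334.2, cy=259.1
Marker side s = 0.185 m; corners in marker frame (Z=0):
  M0 = (-0.0925, +0.0925, 0)
  M1 = (+0.0925, +0.0925, 0)
  M2 = (+0.0925, -0.0925, 0)
  M3 = (-0.0925, -0.0925, 0)
rvec = (-0.3208, -0.5162, 0.3994), |rvec| = θ = 0.72725 rad = 41.668°
Rodrigues: sinθ=0.66482, 1−cosθ=0.25300; R = I + sinθ·[k]× + (1−cosθ)·[k]×²:
    [+0.79623 -0.28590 -0.53318]
    [+0.44433 +0.87447 +0.19464]
    [+0.41060 -0.39188 +0.82331]
t = (-0.2638, -0.1761, 1.0686) m
M0: Pc = R·M0+t = (-0.36390, -0.13631, +0.99437); u = 664.2·(-0.36390)/0.99437 + 334.2 = 91.1312, v = 444.0·(-0.13631)/0.99437 + 259.1 = 198.2348
M1: Pc = R·M1+t = (-0.21659, -0.05411, +1.07033); u = 664.2·(-0.21659)/1.07033 + 334.2 = 199.7912, v = 444.0·(-0.05411)/1.07033 + 259.1 = 236.6531
M2: Pc = R·M2+t = (-0.16370, -0.21589, +1.14283); u = 664.2·(-0.16370)/1.14283 + 334.2 = 239.0577, v = 444.0·(-0.21589)/1.14283 + 259.1 = 175.2255
M3: Pc = R·M3+t = (-0.31101, -0.29809, +1.06687); u = 664.2·(-0.31101)/1.06687 + 334.2 = 140.5773, v = 444.0·(-0.29809)/1.06687 + 259.1 = 135.0443

c0=(91.13, 198.23) c1=(199.79, 236.65) c2=(239.06, 175.23) c3=(140.58, 135.04)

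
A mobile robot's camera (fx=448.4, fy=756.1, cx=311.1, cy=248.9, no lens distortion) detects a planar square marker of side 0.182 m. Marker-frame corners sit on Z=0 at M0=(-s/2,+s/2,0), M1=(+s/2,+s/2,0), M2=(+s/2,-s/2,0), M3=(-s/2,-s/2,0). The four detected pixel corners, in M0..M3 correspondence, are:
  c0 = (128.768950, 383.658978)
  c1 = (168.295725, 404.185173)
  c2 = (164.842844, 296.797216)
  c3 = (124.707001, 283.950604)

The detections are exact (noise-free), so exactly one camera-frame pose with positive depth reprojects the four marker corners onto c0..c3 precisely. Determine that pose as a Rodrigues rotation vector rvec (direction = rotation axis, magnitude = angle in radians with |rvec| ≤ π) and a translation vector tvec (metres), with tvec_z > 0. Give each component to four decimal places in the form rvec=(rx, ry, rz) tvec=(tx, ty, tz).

Intrinsics K: fx=448.4, fy=756.1, cx=311.1, cy=248.9
Marker side s = 0.182 m; corners in marker frame (Z=0):
  M0 = (-0.0910, +0.0910, 0)
  M1 = (+0.0910, +0.0910, 0)
  M2 = (+0.0910, -0.0910, 0)
  M3 = (-0.0910, -0.0910, 0)
Detected image corners:
  c0 = (128.768950, 383.658978) px
  c1 = (168.295725, 404.185173) px
  c2 = (164.842844, 296.797216) px
  c3 = (124.707001, 283.950604) px
Planar DLT: solve 8×8 A·h = b for H (H[2,2]=1):
  H  [+156.13489 +38.94636 +145.90006]
  H  [-54.35787 +610.67064 +342.40925]
  H  [-0.42753 +0.12435 +1.00000]
B = K⁻¹H; ‖b₁‖=0.776743, ‖b₂‖=0.776743; λ = 2/(‖b₁‖+‖b₂‖) = 1.287428, sign → tz>0 ⇒ λ=+1.287428
r₁ = λ·B[:,0] = (+0.83017,+0.08864,-0.55042); r₂ = λ·B[:,1] = (+0.00075,+0.98710,+0.16009)
r₃ = r₁×r₂ = (+0.55751,-0.13331,+0.81940); SVD([r₁ r₂ r₃]) → R = UVᵀ:
  R  [+0.83017 +0.00075 +0.55751]
  R  [+0.08864 +0.98710 -0.13331]
  R  [-0.55042 +0.16009 +0.81940]
t = (-0.47432, +0.15922, +1.28743) m
tr R = 2.636667; θ = arccos((tr R − 1)/2) = 0.612290 rad = 35.082°
axis k = ((R−Rᵀ)₃₂, (R−Rᵀ)₁₃, (R−Rᵀ)₂₁) / (2 sinθ) = (+0.255248, +0.963848, +0.076456)
rvec = θ·k = (+0.156286, +0.590155, +0.046813)

rvec=(0.1563, 0.5902, 0.0468) tvec=(-0.4743, 0.1592, 1.2874)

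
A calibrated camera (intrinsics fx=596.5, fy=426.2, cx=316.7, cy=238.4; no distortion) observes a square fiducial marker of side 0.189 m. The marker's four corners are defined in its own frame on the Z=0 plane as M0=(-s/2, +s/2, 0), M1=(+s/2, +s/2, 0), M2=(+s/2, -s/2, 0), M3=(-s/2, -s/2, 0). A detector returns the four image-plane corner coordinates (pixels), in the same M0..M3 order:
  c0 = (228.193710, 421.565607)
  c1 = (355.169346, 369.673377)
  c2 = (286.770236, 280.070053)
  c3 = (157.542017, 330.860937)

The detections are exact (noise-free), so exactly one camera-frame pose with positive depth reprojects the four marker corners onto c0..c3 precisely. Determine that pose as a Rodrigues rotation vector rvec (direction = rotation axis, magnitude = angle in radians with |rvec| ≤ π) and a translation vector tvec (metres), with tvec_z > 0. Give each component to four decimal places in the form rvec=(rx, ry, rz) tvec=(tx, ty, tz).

rvec=(0.0163, -0.0770, -0.4971) tvec=(-0.0770, 0.2045, 0.7772)

Intrinsics K: fx=596.5, fy=426.2, cx=316.7, cy=238.4
Marker side s = 0.189 m; corners in marker frame (Z=0):
  M0 = (-0.0945, +0.0945, 0)
  M1 = (+0.0945, +0.0945, 0)
  M2 = (+0.0945, -0.0945, 0)
  M3 = (-0.0945, -0.0945, 0)
Detected image corners:
  c0 = (228.193710, 421.565607) px
  c1 = (355.169346, 369.673377) px
  c2 = (286.770236, 280.070053) px
  c3 = (157.542017, 330.860937) px
Planar DLT: solve 8×8 A·h = b for H (H[2,2]=1):
  H  [+700.84716 +379.18349 +257.60812]
  H  [-240.16445 +492.50045 +350.51313]
  H  [+0.08985 +0.04427 +1.00000]
B = K⁻¹H; ‖b₁‖=1.286631, ‖b₂‖=1.286631; λ = 2/(‖b₁‖+‖b₂‖) = 0.777224, sign → tz>0 ⇒ λ=+0.777224
r₁ = λ·B[:,0] = (+0.87611,-0.47703,+0.06983); r₂ = λ·B[:,1] = (+0.47580,+0.87888,+0.03441)
r₃ = r₁×r₂ = (-0.07779,+0.00308,+0.99696); SVD([r₁ r₂ r₃]) → R = UVᵀ:
  R  [+0.87611 +0.47580 -0.07779]
  R  [-0.47703 +0.87888 +0.00308]
  R  [+0.06983 +0.03441 +0.99696]
t = (-0.07700, +0.20445, +0.77722) m
tr R = 2.751956; θ = arccos((tr R − 1)/2) = 0.503337 rad = 28.839°
axis k = ((R−Rᵀ)₃₂, (R−Rᵀ)₁₃, (R−Rᵀ)₂₁) / (2 sinθ) = (+0.032478, -0.153025, -0.987688)
rvec = θ·k = (+0.016348, -0.077023, -0.497140)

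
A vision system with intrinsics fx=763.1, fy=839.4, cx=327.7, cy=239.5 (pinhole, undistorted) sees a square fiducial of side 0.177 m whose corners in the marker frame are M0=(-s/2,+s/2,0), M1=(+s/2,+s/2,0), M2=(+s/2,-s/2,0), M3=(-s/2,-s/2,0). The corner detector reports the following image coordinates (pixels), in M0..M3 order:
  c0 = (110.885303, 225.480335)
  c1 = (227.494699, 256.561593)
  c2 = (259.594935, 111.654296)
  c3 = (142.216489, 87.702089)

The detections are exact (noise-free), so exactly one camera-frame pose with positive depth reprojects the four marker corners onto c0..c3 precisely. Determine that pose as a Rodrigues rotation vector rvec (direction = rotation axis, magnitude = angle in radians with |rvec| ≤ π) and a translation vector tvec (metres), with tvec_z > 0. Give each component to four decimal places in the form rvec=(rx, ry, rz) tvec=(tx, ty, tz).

rvec=(-0.0720, 0.2810, 0.2270) tvec=(-0.1923, -0.0846, 1.0190)

Intrinsics K: fx=763.1, fy=839.4, cx=327.7, cy=239.5
Marker side s = 0.177 m; corners in marker frame (Z=0):
  M0 = (-0.0885, +0.0885, 0)
  M1 = (+0.0885, +0.0885, 0)
  M2 = (+0.0885, -0.0885, 0)
  M3 = (-0.0885, -0.0885, 0)
Detected image corners:
  c0 = (110.885303, 225.480335) px
  c1 = (227.494699, 256.561593) px
  c2 = (259.594935, 111.654296) px
  c3 = (142.216489, 87.702089) px
Planar DLT: solve 8×8 A·h = b for H (H[2,2]=1):
  H  [+609.63117 -186.18192 +183.66449]
  H  [+108.11451 +791.56162 +169.77334]
  H  [-0.27754 -0.03810 +1.00000]
B = K⁻¹H; ‖b₁‖=0.981402, ‖b₂‖=0.981402; λ = 2/(‖b₁‖+‖b₂‖) = 1.018951, sign → tz>0 ⇒ λ=+1.018951
r₁ = λ·B[:,0] = (+0.93547,+0.21193,-0.28280); r₂ = λ·B[:,1] = (-0.23193,+0.97196,-0.03882)
r₃ = r₁×r₂ = (+0.26664,+0.10191,+0.95839); SVD([r₁ r₂ r₃]) → R = UVᵀ:
  R  [+0.93547 -0.23193 +0.26664]
  R  [+0.21193 +0.97196 +0.10191]
  R  [-0.28280 -0.03882 +0.95839]
t = (-0.19233, -0.08464, +1.01895) m
tr R = 2.865821; θ = arccos((tr R − 1)/2) = 0.368384 rad = 21.107°
axis k = ((R−Rᵀ)₃₂, (R−Rᵀ)₁₃, (R−Rᵀ)₂₁) / (2 sinθ) = (-0.195402, +0.762891, +0.616291)
rvec = θ·k = (-0.071983, +0.281037, +0.227032)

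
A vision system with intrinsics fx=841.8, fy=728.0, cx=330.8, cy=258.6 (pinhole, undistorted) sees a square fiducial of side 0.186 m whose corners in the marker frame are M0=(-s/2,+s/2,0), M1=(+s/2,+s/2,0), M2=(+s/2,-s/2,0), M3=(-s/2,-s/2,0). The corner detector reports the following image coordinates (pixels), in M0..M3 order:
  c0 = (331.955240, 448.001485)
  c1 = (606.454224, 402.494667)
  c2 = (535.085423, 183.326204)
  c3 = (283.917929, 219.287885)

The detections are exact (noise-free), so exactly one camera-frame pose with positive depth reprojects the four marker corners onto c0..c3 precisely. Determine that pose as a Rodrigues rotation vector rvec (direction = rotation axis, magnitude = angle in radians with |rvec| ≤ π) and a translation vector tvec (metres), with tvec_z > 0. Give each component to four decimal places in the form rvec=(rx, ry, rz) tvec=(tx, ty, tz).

Intrinsics K: fx=841.8, fy=728.0, cx=330.8, cy=258.6
Marker side s = 0.186 m; corners in marker frame (Z=0):
  M0 = (-0.0930, +0.0930, 0)
  M1 = (+0.0930, +0.0930, 0)
  M2 = (+0.0930, -0.0930, 0)
  M3 = (-0.0930, -0.0930, 0)
Detected image corners:
  c0 = (331.955240, 448.001485) px
  c1 = (606.454224, 402.494667) px
  c2 = (535.085423, 183.326204) px
  c3 = (283.917929, 219.287885) px
Planar DLT: solve 8×8 A·h = b for H (H[2,2]=1):
  H  [+1470.17620 +98.45606 +439.61275]
  H  [-174.96365 +1044.41727 +307.72552]
  H  [+0.13670 -0.50831 +1.00000]
B = K⁻¹H; ‖b₁‖=1.722656, ‖b₂‖=1.722656; λ = 2/(‖b₁‖+‖b₂‖) = 0.580499, sign → tz>0 ⇒ λ=+0.580499
r₁ = λ·B[:,0] = (+0.98264,-0.16770,+0.07935); r₂ = λ·B[:,1] = (+0.18385,+0.93762,-0.29507)
r₃ = r₁×r₂ = (-0.02492,+0.30454,+0.95217); SVD([r₁ r₂ r₃]) → R = UVᵀ:
  R  [+0.98264 +0.18385 -0.02492]
  R  [-0.16770 +0.93762 +0.30454]
  R  [+0.07935 -0.29507 +0.95217]
t = (+0.07504, +0.03917, +0.58050) m
tr R = 2.872435; θ = arccos((tr R − 1)/2) = 0.359089 rad = 20.574°
axis k = ((R−Rᵀ)₃₂, (R−Rᵀ)₁₃, (R−Rᵀ)₂₁) / (2 sinθ) = (-0.853116, -0.148359, -0.500182)
rvec = θ·k = (-0.306345, -0.053274, -0.179610)

rvec=(-0.3063, -0.0533, -0.1796) tvec=(0.0750, 0.0392, 0.5805)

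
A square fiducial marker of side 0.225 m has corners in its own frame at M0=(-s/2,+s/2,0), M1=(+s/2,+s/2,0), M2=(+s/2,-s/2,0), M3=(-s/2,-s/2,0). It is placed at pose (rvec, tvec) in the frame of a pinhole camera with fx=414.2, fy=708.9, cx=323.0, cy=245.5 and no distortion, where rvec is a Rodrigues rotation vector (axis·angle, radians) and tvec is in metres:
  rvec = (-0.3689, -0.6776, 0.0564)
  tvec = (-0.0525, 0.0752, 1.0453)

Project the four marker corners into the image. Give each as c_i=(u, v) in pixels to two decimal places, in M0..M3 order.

Intrinsics K: fx=414.2, fy=708.9, cx=323.0, cy=245.5
Marker side s = 0.225 m; corners in marker frame (Z=0):
  M0 = (-0.1125, +0.1125, 0)
  M1 = (+0.1125, +0.1125, 0)
  M2 = (+0.1125, -0.1125, 0)
  M3 = (-0.1125, -0.1125, 0)
rvec = (-0.3689, -0.6776, 0.0564), |rvec| = θ = 0.77357 rad = 44.322°
Rodrigues: sinθ=0.69869, 1−cosθ=0.28458; R = I + sinθ·[k]× + (1−cosθ)·[k]×²:
    [+0.78014 +0.06793 -0.62191]
    [+0.16981 +0.93377 +0.31502]
    [+0.60212 -0.35137 +0.71693]
t = (-0.0525, 0.0752, 1.0453) m
M0: Pc = R·M0+t = (-0.13262, +0.16114, +0.93803); u = 414.2·(-0.13262)/0.93803 + 323.0 = 264.4386, v = 708.9·(+0.16114)/0.93803 + 245.5 = 367.2822
M1: Pc = R·M1+t = (+0.04291, +0.19935, +1.07351); u = 414.2·(+0.04291)/1.07351 + 323.0 = 339.5555, v = 708.9·(+0.19935)/1.07351 + 245.5 = 377.1444
M2: Pc = R·M2+t = (+0.02762, -0.01074, +1.15257); u = 414.2·(+0.02762)/1.15257 + 323.0 = 332.9270, v = 708.9·(-0.01074)/1.15257 + 245.5 = 238.8912
M3: Pc = R·M3+t = (-0.14791, -0.04895, +1.01709); u = 414.2·(-0.14791)/1.01709 + 323.0 = 262.7659, v = 708.9·(-0.04895)/1.01709 + 245.5 = 211.3802

c0=(264.44, 367.28) c1=(339.56, 377.14) c2=(332.93, 238.89) c3=(262.77, 211.38)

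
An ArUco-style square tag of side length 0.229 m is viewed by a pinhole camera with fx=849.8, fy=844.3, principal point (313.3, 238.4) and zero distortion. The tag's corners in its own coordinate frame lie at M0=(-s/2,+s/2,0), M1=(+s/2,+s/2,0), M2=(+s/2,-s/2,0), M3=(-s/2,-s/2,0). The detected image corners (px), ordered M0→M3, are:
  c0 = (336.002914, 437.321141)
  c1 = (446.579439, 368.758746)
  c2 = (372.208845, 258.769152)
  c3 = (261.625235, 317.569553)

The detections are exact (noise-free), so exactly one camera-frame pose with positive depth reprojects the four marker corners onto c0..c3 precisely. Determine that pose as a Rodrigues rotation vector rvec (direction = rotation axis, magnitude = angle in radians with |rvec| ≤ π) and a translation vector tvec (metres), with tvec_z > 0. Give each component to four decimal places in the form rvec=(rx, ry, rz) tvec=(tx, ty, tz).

Intrinsics K: fx=849.8, fy=844.3, cx=313.3, cy=238.4
Marker side s = 0.229 m; corners in marker frame (Z=0):
  M0 = (-0.1145, +0.1145, 0)
  M1 = (+0.1145, +0.1145, 0)
  M2 = (+0.1145, -0.1145, 0)
  M3 = (-0.1145, -0.1145, 0)
Detected image corners:
  c0 = (336.002914, 437.321141) px
  c1 = (446.579439, 368.758746) px
  c2 = (372.208845, 258.769152) px
  c3 = (261.625235, 317.569553) px
Planar DLT: solve 8×8 A·h = b for H (H[2,2]=1):
  H  [+578.64171 +260.47073 +355.04284]
  H  [-184.18099 +438.19518 +343.42445]
  H  [+0.27043 -0.18160 +1.00000]
B = K⁻¹H; ‖b₁‖=0.705461, ‖b₂‖=0.705461; λ = 2/(‖b₁‖+‖b₂‖) = 1.417513, sign → tz>0 ⇒ λ=+1.417513
r₁ = λ·B[:,0] = (+0.82388,-0.41746,+0.38333); r₂ = λ·B[:,1] = (+0.52939,+0.80838,-0.25743)
r₃ = r₁×r₂ = (-0.20241,+0.41502,+0.88701); SVD([r₁ r₂ r₃]) → R = UVᵀ:
  R  [+0.82388 +0.52939 -0.20241]
  R  [-0.41746 +0.80838 +0.41502]
  R  [+0.38333 -0.25743 +0.88701]
t = (+0.06963, +0.17633, +1.41751) m
tr R = 2.519274; θ = arccos((tr R − 1)/2) = 0.708041 rad = 40.568°
axis k = ((R−Rᵀ)₃₂, (R−Rᵀ)₁₃, (R−Rᵀ)₂₁) / (2 sinθ) = (-0.516989, -0.450333, -0.727958)
rvec = θ·k = (-0.366050, -0.318854, -0.515424)

rvec=(-0.3660, -0.3189, -0.5154) tvec=(0.0696, 0.1763, 1.4175)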